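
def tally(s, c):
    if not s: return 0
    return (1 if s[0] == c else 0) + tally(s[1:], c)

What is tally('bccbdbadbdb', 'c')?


s[0]='b' != 'c' -> 0
s[0]='c' == 'c' -> 1
s[0]='c' == 'c' -> 1
s[0]='b' != 'c' -> 0
s[0]='d' != 'c' -> 0
s[0]='b' != 'c' -> 0
s[0]='a' != 'c' -> 0
s[0]='d' != 'c' -> 0
s[0]='b' != 'c' -> 0
s[0]='d' != 'c' -> 0
s[0]='b' != 'c' -> 0
Sum: 0 + 1 + 1 + 0 + 0 + 0 + 0 + 0 + 0 + 0 + 0 = 2

2


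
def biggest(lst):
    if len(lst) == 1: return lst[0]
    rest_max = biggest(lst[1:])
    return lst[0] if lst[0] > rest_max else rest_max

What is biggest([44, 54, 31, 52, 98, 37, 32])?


biggest([44, 54, 31, 52, 98, 37, 32]): compare 44 with biggest([54, 31, 52, 98, 37, 32])
biggest([54, 31, 52, 98, 37, 32]): compare 54 with biggest([31, 52, 98, 37, 32])
biggest([31, 52, 98, 37, 32]): compare 31 with biggest([52, 98, 37, 32])
biggest([52, 98, 37, 32]): compare 52 with biggest([98, 37, 32])
biggest([98, 37, 32]): compare 98 with biggest([37, 32])
biggest([37, 32]): compare 37 with biggest([32])
biggest([32]) = 32  (base case)
Compare 37 with 32 -> 37
Compare 98 with 37 -> 98
Compare 52 with 98 -> 98
Compare 31 with 98 -> 98
Compare 54 with 98 -> 98
Compare 44 with 98 -> 98

98


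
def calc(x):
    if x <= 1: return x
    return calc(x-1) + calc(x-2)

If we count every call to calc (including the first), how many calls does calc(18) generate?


Let C(n) = total calls for calc(n)
C(0) = 1, C(1) = 1
C(2) = 1 + C(1) + C(0) = 1 + 1 + 1 = 3
C(3) = 1 + C(2) + C(1) = 1 + 3 + 1 = 5
C(4) = 1 + C(3) + C(2) = 1 + 5 + 3 = 9
C(5) = 1 + C(4) + C(3) = 1 + 9 + 5 = 15
C(6) = 1 + C(5) + C(4) = 1 + 15 + 9 = 25
C(7) = 1 + C(6) + C(5) = 1 + 25 + 15 = 41
C(8) = 1 + C(7) + C(6) = 1 + 41 + 25 = 67
C(9) = 1 + C(8) + C(7) = 1 + 67 + 41 = 109
C(10) = 1 + C(9) + C(8) = 1 + 109 + 67 = 177
C(11) = 1 + C(10) + C(9) = 1 + 177 + 109 = 287
C(12) = 1 + C(11) + C(10) = 1 + 287 + 177 = 465
C(13) = 1 + C(12) + C(11) = 1 + 465 + 287 = 753
C(14) = 1 + C(13) + C(12) = 1 + 753 + 465 = 1219
C(15) = 1 + C(14) + C(13) = 1 + 1219 + 753 = 1973
C(16) = 1 + C(15) + C(14) = 1 + 1973 + 1219 = 3193
C(17) = 1 + C(16) + C(15) = 1 + 3193 + 1973 = 5167
C(18) = 1 + C(17) + C(16) = 1 + 5167 + 3193 = 8361

8361


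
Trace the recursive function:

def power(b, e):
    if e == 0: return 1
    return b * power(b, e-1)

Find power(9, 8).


power(9, 8)
= 9 * power(9, 7)
= 9 * 9 * power(9, 6)
= 9 * 9 * 9 * power(9, 5)
= 9 * 9 * 9 * 9 * power(9, 4)
= 9 * 9 * 9 * 9 * 9 * power(9, 3)
= 9 * 9 * 9 * 9 * 9 * 9 * power(9, 2)
= 9 * 9 * 9 * 9 * 9 * 9 * 9 * power(9, 1)
= 9 * 9 * 9 * 9 * 9 * 9 * 9 * 9 * power(9, 0)
= 9 * 9 * 9 * 9 * 9 * 9 * 9 * 9 * 1
= 43046721

43046721


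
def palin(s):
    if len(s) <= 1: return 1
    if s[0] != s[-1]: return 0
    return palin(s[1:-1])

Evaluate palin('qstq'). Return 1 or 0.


palin('qstq'): s[0]='q' == s[-1]='q' -> check palin('st')
palin('st'): s[0]='s' != s[-1]='t' -> return 0
Result: 0 (not a palindrome)

0


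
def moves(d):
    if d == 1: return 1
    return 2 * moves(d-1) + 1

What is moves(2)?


moves(2) = 2 * moves(1) + 1
moves(1) = 1  (base case)
moves(2) = 2 * 1 + 1 = 3

3


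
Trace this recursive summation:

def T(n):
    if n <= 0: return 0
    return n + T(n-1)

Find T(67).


T(67)
= 67 + 66 + 65 + 64 + 63 + 62 + 61 + 60 + 59 + 58 + 57 + 56 + 55 + 54 + 53 + 52 + 51 + 50 + 49 + 48 + 47 + 46 + 45 + 44 + 43 + 42 + 41 + 40 + 39 + 38 + 37 + 36 + 35 + 34 + 33 + 32 + 31 + 30 + 29 + 28 + 27 + 26 + 25 + 24 + 23 + 22 + 21 + 20 + 19 + 18 + 17 + 16 + 15 + 14 + 13 + 12 + 11 + 10 + 9 + 8 + 7 + 6 + 5 + 4 + 3 + 2 + 1 + T(0)
= 67 + 66 + 65 + 64 + 63 + 62 + 61 + 60 + 59 + 58 + 57 + 56 + 55 + 54 + 53 + 52 + 51 + 50 + 49 + 48 + 47 + 46 + 45 + 44 + 43 + 42 + 41 + 40 + 39 + 38 + 37 + 36 + 35 + 34 + 33 + 32 + 31 + 30 + 29 + 28 + 27 + 26 + 25 + 24 + 23 + 22 + 21 + 20 + 19 + 18 + 17 + 16 + 15 + 14 + 13 + 12 + 11 + 10 + 9 + 8 + 7 + 6 + 5 + 4 + 3 + 2 + 1 + 0
= 2278

2278


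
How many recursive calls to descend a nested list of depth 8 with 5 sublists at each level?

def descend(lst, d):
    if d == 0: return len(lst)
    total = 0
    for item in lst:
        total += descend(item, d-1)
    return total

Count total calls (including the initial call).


At depth 0 (root): 1 call
At depth 1: each of 1 parents calls descend on 5 children = 5 calls
At depth 2: each of 5 parents calls descend on 5 children = 25 calls
At depth 3: each of 25 parents calls descend on 5 children = 125 calls
At depth 4: each of 125 parents calls descend on 5 children = 625 calls
At depth 5: each of 625 parents calls descend on 5 children = 3125 calls
At depth 6: each of 3125 parents calls descend on 5 children = 15625 calls
At depth 7: each of 15625 parents calls descend on 5 children = 78125 calls
At depth 8: each of 78125 parents calls descend on 5 children = 390625 calls
Total: 1 + 5 + 25 + 125 + 625 + 3125 + 15625 + 78125 + 390625 = 488281

488281


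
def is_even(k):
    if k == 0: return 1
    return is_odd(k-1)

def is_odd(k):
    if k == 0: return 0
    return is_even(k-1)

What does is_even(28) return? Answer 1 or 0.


is_even(28) = is_odd(27)
is_odd(27) = is_even(26)
is_even(26) = is_odd(25)
is_odd(25) = is_even(24)
is_even(24) = is_odd(23)
is_odd(23) = is_even(22)
is_even(22) = is_odd(21)
is_odd(21) = is_even(20)
is_even(20) = is_odd(19)
is_odd(19) = is_even(18)
is_even(18) = is_odd(17)
is_odd(17) = is_even(16)
is_even(16) = is_odd(15)
is_odd(15) = is_even(14)
is_even(14) = is_odd(13)
is_odd(13) = is_even(12)
is_even(12) = is_odd(11)
is_odd(11) = is_even(10)
is_even(10) = is_odd(9)
is_odd(9) = is_even(8)
is_even(8) = is_odd(7)
is_odd(7) = is_even(6)
is_even(6) = is_odd(5)
is_odd(5) = is_even(4)
is_even(4) = is_odd(3)
is_odd(3) = is_even(2)
is_even(2) = is_odd(1)
is_odd(1) = is_even(0)
is_even(0) = 1  (base case)
Result: 1

1


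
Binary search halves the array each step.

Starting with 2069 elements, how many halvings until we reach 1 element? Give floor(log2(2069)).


2069 / 2 = 1034
1034 / 2 = 517
517 / 2 = 258
258 / 2 = 129
129 / 2 = 64
64 / 2 = 32
32 / 2 = 16
16 / 2 = 8
8 / 2 = 4
4 / 2 = 2
2 / 2 = 1
Reached 1 after 11 halvings

11


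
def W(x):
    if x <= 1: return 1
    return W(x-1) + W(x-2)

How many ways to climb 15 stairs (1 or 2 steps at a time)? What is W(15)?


Building up from base cases:
W(0) = 1
W(1) = 1
W(2) = W(1) + W(0) = 1 + 1 = 2
W(3) = W(2) + W(1) = 2 + 1 = 3
W(4) = W(3) + W(2) = 3 + 2 = 5
W(5) = W(4) + W(3) = 5 + 3 = 8
W(6) = W(5) + W(4) = 8 + 5 = 13
W(7) = W(6) + W(5) = 13 + 8 = 21
W(8) = W(7) + W(6) = 21 + 13 = 34
W(9) = W(8) + W(7) = 34 + 21 = 55
W(10) = W(9) + W(8) = 55 + 34 = 89
W(11) = W(10) + W(9) = 89 + 55 = 144
W(12) = W(11) + W(10) = 144 + 89 = 233
W(13) = W(12) + W(11) = 233 + 144 = 377
W(14) = W(13) + W(12) = 377 + 233 = 610
W(15) = W(14) + W(13) = 610 + 377 = 987

987


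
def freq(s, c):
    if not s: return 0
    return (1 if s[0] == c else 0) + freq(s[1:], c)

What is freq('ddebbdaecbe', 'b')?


s[0]='d' != 'b' -> 0
s[0]='d' != 'b' -> 0
s[0]='e' != 'b' -> 0
s[0]='b' == 'b' -> 1
s[0]='b' == 'b' -> 1
s[0]='d' != 'b' -> 0
s[0]='a' != 'b' -> 0
s[0]='e' != 'b' -> 0
s[0]='c' != 'b' -> 0
s[0]='b' == 'b' -> 1
s[0]='e' != 'b' -> 0
Sum: 0 + 0 + 0 + 1 + 1 + 0 + 0 + 0 + 0 + 1 + 0 = 3

3


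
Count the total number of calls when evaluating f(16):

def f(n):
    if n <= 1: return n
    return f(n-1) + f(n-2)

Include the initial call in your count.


Let C(n) = total calls for f(n)
C(0) = 1, C(1) = 1
C(2) = 1 + C(1) + C(0) = 1 + 1 + 1 = 3
C(3) = 1 + C(2) + C(1) = 1 + 3 + 1 = 5
C(4) = 1 + C(3) + C(2) = 1 + 5 + 3 = 9
C(5) = 1 + C(4) + C(3) = 1 + 9 + 5 = 15
C(6) = 1 + C(5) + C(4) = 1 + 15 + 9 = 25
C(7) = 1 + C(6) + C(5) = 1 + 25 + 15 = 41
C(8) = 1 + C(7) + C(6) = 1 + 41 + 25 = 67
C(9) = 1 + C(8) + C(7) = 1 + 67 + 41 = 109
C(10) = 1 + C(9) + C(8) = 1 + 109 + 67 = 177
C(11) = 1 + C(10) + C(9) = 1 + 177 + 109 = 287
C(12) = 1 + C(11) + C(10) = 1 + 287 + 177 = 465
C(13) = 1 + C(12) + C(11) = 1 + 465 + 287 = 753
C(14) = 1 + C(13) + C(12) = 1 + 753 + 465 = 1219
C(15) = 1 + C(14) + C(13) = 1 + 1219 + 753 = 1973
C(16) = 1 + C(15) + C(14) = 1 + 1973 + 1219 = 3193

3193


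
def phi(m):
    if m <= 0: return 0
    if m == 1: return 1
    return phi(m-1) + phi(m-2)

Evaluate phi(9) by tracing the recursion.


Computing phi(9) bottom-up:
phi(0) = 0
phi(1) = 1
phi(2) = phi(1) + phi(0) = 1 + 0 = 1
phi(3) = phi(2) + phi(1) = 1 + 1 = 2
phi(4) = phi(3) + phi(2) = 2 + 1 = 3
phi(5) = phi(4) + phi(3) = 3 + 2 = 5
phi(6) = phi(5) + phi(4) = 5 + 3 = 8
phi(7) = phi(6) + phi(5) = 8 + 5 = 13
phi(8) = phi(7) + phi(6) = 13 + 8 = 21
phi(9) = phi(8) + phi(7) = 21 + 13 = 34

34


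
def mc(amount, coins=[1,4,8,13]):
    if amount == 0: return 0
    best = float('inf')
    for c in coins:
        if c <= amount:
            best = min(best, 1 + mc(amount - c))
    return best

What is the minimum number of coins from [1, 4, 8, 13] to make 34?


Building up with DP:
mc(0) = 0
mc(1) = min(1+mc(0)=1+0=1) = 1
mc(2) = min(1+mc(1)=1+1=2) = 2
mc(3) = min(1+mc(2)=1+2=3) = 3
mc(4) = min(1+mc(3)=1+3=4, 1+mc(0)=1+0=1) = 1
mc(5) = min(1+mc(4)=1+1=2, 1+mc(1)=1+1=2) = 2
mc(6) = min(1+mc(5)=1+2=3, 1+mc(2)=1+2=3) = 3
mc(7) = min(1+mc(6)=1+3=4, 1+mc(3)=1+3=4) = 4
mc(8) = min(1+mc(7)=1+4=5, 1+mc(4)=1+1=2, 1+mc(0)=1+0=1) = 1
mc(9) = min(1+mc(8)=1+1=2, 1+mc(5)=1+2=3, 1+mc(1)=1+1=2) = 2
mc(10) = min(1+mc(9)=1+2=3, 1+mc(6)=1+3=4, 1+mc(2)=1+2=3) = 3
mc(11) = min(1+mc(10)=1+3=4, 1+mc(7)=1+4=5, 1+mc(3)=1+3=4) = 4
mc(12) = min(1+mc(11)=1+4=5, 1+mc(8)=1+1=2, 1+mc(4)=1+1=2) = 2
mc(13) = min(1+mc(12)=1+2=3, 1+mc(9)=1+2=3, 1+mc(5)=1+2=3, 1+mc(0)=1+0=1) = 1
mc(14) = min(1+mc(13)=1+1=2, 1+mc(10)=1+3=4, 1+mc(6)=1+3=4, 1+mc(1)=1+1=2) = 2
mc(15) = min(1+mc(14)=1+2=3, 1+mc(11)=1+4=5, 1+mc(7)=1+4=5, 1+mc(2)=1+2=3) = 3
mc(16) = min(1+mc(15)=1+3=4, 1+mc(12)=1+2=3, 1+mc(8)=1+1=2, 1+mc(3)=1+3=4) = 2
mc(17) = min(1+mc(16)=1+2=3, 1+mc(13)=1+1=2, 1+mc(9)=1+2=3, 1+mc(4)=1+1=2) = 2
mc(18) = min(1+mc(17)=1+2=3, 1+mc(14)=1+2=3, 1+mc(10)=1+3=4, 1+mc(5)=1+2=3) = 3
mc(19) = min(1+mc(18)=1+3=4, 1+mc(15)=1+3=4, 1+mc(11)=1+4=5, 1+mc(6)=1+3=4) = 4
mc(20) = min(1+mc(19)=1+4=5, 1+mc(16)=1+2=3, 1+mc(12)=1+2=3, 1+mc(7)=1+4=5) = 3
mc(21) = min(1+mc(20)=1+3=4, 1+mc(17)=1+2=3, 1+mc(13)=1+1=2, 1+mc(8)=1+1=2) = 2
mc(22) = min(1+mc(21)=1+2=3, 1+mc(18)=1+3=4, 1+mc(14)=1+2=3, 1+mc(9)=1+2=3) = 3
mc(23) = min(1+mc(22)=1+3=4, 1+mc(19)=1+4=5, 1+mc(15)=1+3=4, 1+mc(10)=1+3=4) = 4
mc(24) = min(1+mc(23)=1+4=5, 1+mc(20)=1+3=4, 1+mc(16)=1+2=3, 1+mc(11)=1+4=5) = 3
mc(25) = min(1+mc(24)=1+3=4, 1+mc(21)=1+2=3, 1+mc(17)=1+2=3, 1+mc(12)=1+2=3) = 3
mc(26) = min(1+mc(25)=1+3=4, 1+mc(22)=1+3=4, 1+mc(18)=1+3=4, 1+mc(13)=1+1=2) = 2
mc(27) = min(1+mc(26)=1+2=3, 1+mc(23)=1+4=5, 1+mc(19)=1+4=5, 1+mc(14)=1+2=3) = 3
mc(28) = min(1+mc(27)=1+3=4, 1+mc(24)=1+3=4, 1+mc(20)=1+3=4, 1+mc(15)=1+3=4) = 4
mc(29) = min(1+mc(28)=1+4=5, 1+mc(25)=1+3=4, 1+mc(21)=1+2=3, 1+mc(16)=1+2=3) = 3
mc(30) = min(1+mc(29)=1+3=4, 1+mc(26)=1+2=3, 1+mc(22)=1+3=4, 1+mc(17)=1+2=3) = 3
mc(31) = min(1+mc(30)=1+3=4, 1+mc(27)=1+3=4, 1+mc(23)=1+4=5, 1+mc(18)=1+3=4) = 4
mc(32) = min(1+mc(31)=1+4=5, 1+mc(28)=1+4=5, 1+mc(24)=1+3=4, 1+mc(19)=1+4=5) = 4
mc(33) = min(1+mc(32)=1+4=5, 1+mc(29)=1+3=4, 1+mc(25)=1+3=4, 1+mc(20)=1+3=4) = 4
mc(34) = min(1+mc(33)=1+4=5, 1+mc(30)=1+3=4, 1+mc(26)=1+2=3, 1+mc(21)=1+2=3) = 3

3


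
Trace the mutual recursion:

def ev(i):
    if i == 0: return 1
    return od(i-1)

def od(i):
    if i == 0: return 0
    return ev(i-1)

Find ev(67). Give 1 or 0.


ev(67) = od(66)
od(66) = ev(65)
ev(65) = od(64)
od(64) = ev(63)
ev(63) = od(62)
od(62) = ev(61)
ev(61) = od(60)
od(60) = ev(59)
ev(59) = od(58)
od(58) = ev(57)
ev(57) = od(56)
od(56) = ev(55)
ev(55) = od(54)
od(54) = ev(53)
ev(53) = od(52)
od(52) = ev(51)
ev(51) = od(50)
od(50) = ev(49)
ev(49) = od(48)
od(48) = ev(47)
ev(47) = od(46)
od(46) = ev(45)
ev(45) = od(44)
od(44) = ev(43)
ev(43) = od(42)
od(42) = ev(41)
ev(41) = od(40)
od(40) = ev(39)
ev(39) = od(38)
od(38) = ev(37)
ev(37) = od(36)
od(36) = ev(35)
ev(35) = od(34)
od(34) = ev(33)
ev(33) = od(32)
od(32) = ev(31)
ev(31) = od(30)
od(30) = ev(29)
ev(29) = od(28)
od(28) = ev(27)
ev(27) = od(26)
od(26) = ev(25)
ev(25) = od(24)
od(24) = ev(23)
ev(23) = od(22)
od(22) = ev(21)
ev(21) = od(20)
od(20) = ev(19)
ev(19) = od(18)
od(18) = ev(17)
ev(17) = od(16)
od(16) = ev(15)
ev(15) = od(14)
od(14) = ev(13)
ev(13) = od(12)
od(12) = ev(11)
ev(11) = od(10)
od(10) = ev(9)
ev(9) = od(8)
od(8) = ev(7)
ev(7) = od(6)
od(6) = ev(5)
ev(5) = od(4)
od(4) = ev(3)
ev(3) = od(2)
od(2) = ev(1)
ev(1) = od(0)
od(0) = 0  (base case)
Result: 0

0


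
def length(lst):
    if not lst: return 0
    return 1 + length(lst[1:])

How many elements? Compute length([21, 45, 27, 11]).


length([21, 45, 27, 11]) = 1 + length([45, 27, 11])
length([45, 27, 11]) = 1 + length([27, 11])
length([27, 11]) = 1 + length([11])
length([11]) = 1 + length([])
length([]) = 0  (base case)
Unwinding: 1 + 1 + 1 + 1 + 0 = 4

4


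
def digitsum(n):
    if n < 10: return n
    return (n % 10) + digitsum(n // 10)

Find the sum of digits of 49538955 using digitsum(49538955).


digitsum(49538955) = 5 + digitsum(4953895)
digitsum(4953895) = 5 + digitsum(495389)
digitsum(495389) = 9 + digitsum(49538)
digitsum(49538) = 8 + digitsum(4953)
digitsum(4953) = 3 + digitsum(495)
digitsum(495) = 5 + digitsum(49)
digitsum(49) = 9 + digitsum(4)
digitsum(4) = 4  (base case)
Total: 5 + 5 + 9 + 8 + 3 + 5 + 9 + 4 = 48

48


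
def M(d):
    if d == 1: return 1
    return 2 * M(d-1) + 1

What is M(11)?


M(11) = 2 * M(10) + 1
M(10) = 2 * M(9) + 1
M(9) = 2 * M(8) + 1
M(8) = 2 * M(7) + 1
M(7) = 2 * M(6) + 1
M(6) = 2 * M(5) + 1
M(5) = 2 * M(4) + 1
M(4) = 2 * M(3) + 1
M(3) = 2 * M(2) + 1
M(2) = 2 * M(1) + 1
M(1) = 1  (base case)
M(2) = 2 * 1 + 1 = 3
M(3) = 2 * 3 + 1 = 7
M(4) = 2 * 7 + 1 = 15
M(5) = 2 * 15 + 1 = 31
M(6) = 2 * 31 + 1 = 63
M(7) = 2 * 63 + 1 = 127
M(8) = 2 * 127 + 1 = 255
M(9) = 2 * 255 + 1 = 511
M(10) = 2 * 511 + 1 = 1023
M(11) = 2 * 1023 + 1 = 2047

2047


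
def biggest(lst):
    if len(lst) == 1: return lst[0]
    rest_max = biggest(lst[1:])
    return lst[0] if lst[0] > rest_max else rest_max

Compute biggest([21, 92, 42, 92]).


biggest([21, 92, 42, 92]): compare 21 with biggest([92, 42, 92])
biggest([92, 42, 92]): compare 92 with biggest([42, 92])
biggest([42, 92]): compare 42 with biggest([92])
biggest([92]) = 92  (base case)
Compare 42 with 92 -> 92
Compare 92 with 92 -> 92
Compare 21 with 92 -> 92

92


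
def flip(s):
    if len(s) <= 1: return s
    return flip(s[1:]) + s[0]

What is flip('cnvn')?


flip('cnvn') = flip('nvn') + 'c'
flip('nvn') = flip('vn') + 'n'
flip('vn') = flip('n') + 'v'
flip('n') = 'n'  (base case)
Concatenating: 'n' + 'v' + 'n' + 'c' = 'nvnc'

nvnc


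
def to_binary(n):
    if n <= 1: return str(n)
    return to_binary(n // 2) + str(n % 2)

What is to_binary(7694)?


to_binary(7694) = to_binary(3847) + '0'
to_binary(3847) = to_binary(1923) + '1'
to_binary(1923) = to_binary(961) + '1'
to_binary(961) = to_binary(480) + '1'
to_binary(480) = to_binary(240) + '0'
to_binary(240) = to_binary(120) + '0'
to_binary(120) = to_binary(60) + '0'
to_binary(60) = to_binary(30) + '0'
to_binary(30) = to_binary(15) + '0'
to_binary(15) = to_binary(7) + '1'
to_binary(7) = to_binary(3) + '1'
to_binary(3) = to_binary(1) + '1'
to_binary(1) = '1'  (base case)
Concatenating: '1' + '1' + '1' + '1' + '0' + '0' + '0' + '0' + '0' + '1' + '1' + '1' + '0' = '1111000001110'

1111000001110


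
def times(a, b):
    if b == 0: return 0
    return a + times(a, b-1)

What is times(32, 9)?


times(32, 9) = 32 + times(32, 8)
times(32, 8) = 32 + times(32, 7)
times(32, 7) = 32 + times(32, 6)
times(32, 6) = 32 + times(32, 5)
times(32, 5) = 32 + times(32, 4)
times(32, 4) = 32 + times(32, 3)
times(32, 3) = 32 + times(32, 2)
times(32, 2) = 32 + times(32, 1)
times(32, 1) = 32 + times(32, 0)
times(32, 0) = 0  (base case)
Total: 32 + 32 + 32 + 32 + 32 + 32 + 32 + 32 + 32 + 0 = 288

288


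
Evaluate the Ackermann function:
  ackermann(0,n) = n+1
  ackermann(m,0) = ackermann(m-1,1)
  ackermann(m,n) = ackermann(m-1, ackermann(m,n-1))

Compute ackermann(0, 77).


ackermann(0, 77) = 78
Result: ackermann(0, 77) = 78

78


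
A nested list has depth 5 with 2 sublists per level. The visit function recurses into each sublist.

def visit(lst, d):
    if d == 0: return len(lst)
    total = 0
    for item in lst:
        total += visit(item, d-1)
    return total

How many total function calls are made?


At depth 0 (root): 1 call
At depth 1: each of 1 parents calls visit on 2 children = 2 calls
At depth 2: each of 2 parents calls visit on 2 children = 4 calls
At depth 3: each of 4 parents calls visit on 2 children = 8 calls
At depth 4: each of 8 parents calls visit on 2 children = 16 calls
At depth 5: each of 16 parents calls visit on 2 children = 32 calls
Total: 1 + 2 + 4 + 8 + 16 + 32 = 63

63


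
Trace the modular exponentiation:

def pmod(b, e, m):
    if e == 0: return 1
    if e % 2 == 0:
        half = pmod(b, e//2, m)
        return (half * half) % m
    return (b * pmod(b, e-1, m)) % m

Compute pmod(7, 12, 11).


pmod(7, 12, 11): e is even, compute pmod(7, 6, 11)
  pmod(7, 6, 11): e is even, compute pmod(7, 3, 11)
    pmod(7, 3, 11): e is odd, compute pmod(7, 2, 11)
      pmod(7, 2, 11): e is even, compute pmod(7, 1, 11)
        pmod(7, 1, 11): e is odd, compute pmod(7, 0, 11)
          pmod(7, 0, 11) = 1
        (7 * 1) % 11 = 7
      half=7, (7*7) % 11 = 5
    (7 * 5) % 11 = 2
  half=2, (2*2) % 11 = 4
half=4, (4*4) % 11 = 5

5


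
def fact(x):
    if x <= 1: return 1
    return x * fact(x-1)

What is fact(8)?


fact(8)
= 8 * fact(7)
= 8 * 7 * fact(6)
= 8 * 7 * 6 * fact(5)
= 8 * 7 * 6 * 5 * fact(4)
= 8 * 7 * 6 * 5 * 4 * fact(3)
= 8 * 7 * 6 * 5 * 4 * 3 * fact(2)
= 8 * 7 * 6 * 5 * 4 * 3 * 2 * fact(1)
= 8 * 7 * 6 * 5 * 4 * 3 * 2 * 1
= 40320

40320


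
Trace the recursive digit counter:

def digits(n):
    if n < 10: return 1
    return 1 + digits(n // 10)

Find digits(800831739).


digits(800831739) = 1 + digits(80083173)
digits(80083173) = 1 + digits(8008317)
digits(8008317) = 1 + digits(800831)
digits(800831) = 1 + digits(80083)
digits(80083) = 1 + digits(8008)
digits(8008) = 1 + digits(800)
digits(800) = 1 + digits(80)
digits(80) = 1 + digits(8)
digits(8) = 1  (base case: 8 < 10)
Unwinding: 1 + 1 + 1 + 1 + 1 + 1 + 1 + 1 + 1 = 9

9


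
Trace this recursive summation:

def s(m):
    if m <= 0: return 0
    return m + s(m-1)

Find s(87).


s(87)
= 87 + 86 + 85 + 84 + 83 + 82 + 81 + 80 + 79 + 78 + 77 + 76 + 75 + 74 + 73 + 72 + 71 + 70 + 69 + 68 + 67 + 66 + 65 + 64 + 63 + 62 + 61 + 60 + 59 + 58 + 57 + 56 + 55 + 54 + 53 + 52 + 51 + 50 + 49 + 48 + 47 + 46 + 45 + 44 + 43 + 42 + 41 + 40 + 39 + 38 + 37 + 36 + 35 + 34 + 33 + 32 + 31 + 30 + 29 + 28 + 27 + 26 + 25 + 24 + 23 + 22 + 21 + 20 + 19 + 18 + 17 + 16 + 15 + 14 + 13 + 12 + 11 + 10 + 9 + 8 + 7 + 6 + 5 + 4 + 3 + 2 + 1 + s(0)
= 87 + 86 + 85 + 84 + 83 + 82 + 81 + 80 + 79 + 78 + 77 + 76 + 75 + 74 + 73 + 72 + 71 + 70 + 69 + 68 + 67 + 66 + 65 + 64 + 63 + 62 + 61 + 60 + 59 + 58 + 57 + 56 + 55 + 54 + 53 + 52 + 51 + 50 + 49 + 48 + 47 + 46 + 45 + 44 + 43 + 42 + 41 + 40 + 39 + 38 + 37 + 36 + 35 + 34 + 33 + 32 + 31 + 30 + 29 + 28 + 27 + 26 + 25 + 24 + 23 + 22 + 21 + 20 + 19 + 18 + 17 + 16 + 15 + 14 + 13 + 12 + 11 + 10 + 9 + 8 + 7 + 6 + 5 + 4 + 3 + 2 + 1 + 0
= 3828

3828


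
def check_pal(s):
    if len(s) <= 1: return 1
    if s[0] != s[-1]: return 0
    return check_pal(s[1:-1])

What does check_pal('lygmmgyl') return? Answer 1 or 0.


check_pal('lygmmgyl'): s[0]='l' == s[-1]='l' -> check check_pal('ygmmgy')
check_pal('ygmmgy'): s[0]='y' == s[-1]='y' -> check check_pal('gmmg')
check_pal('gmmg'): s[0]='g' == s[-1]='g' -> check check_pal('mm')
check_pal('mm'): s[0]='m' == s[-1]='m' -> check check_pal('')
check_pal(''): len <= 1 -> return 1  (base case)
Result: 1 (palindrome)

1


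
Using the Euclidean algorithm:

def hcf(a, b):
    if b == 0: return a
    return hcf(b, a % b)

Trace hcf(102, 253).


hcf(102, 253) = hcf(253, 102)
hcf(253, 102) = hcf(102, 49)
hcf(102, 49) = hcf(49, 4)
hcf(49, 4) = hcf(4, 1)
hcf(4, 1) = hcf(1, 0)
hcf(1, 0) = 1  (base case)

1


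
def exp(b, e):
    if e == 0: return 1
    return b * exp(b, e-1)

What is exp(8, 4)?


exp(8, 4)
= 8 * exp(8, 3)
= 8 * 8 * exp(8, 2)
= 8 * 8 * 8 * exp(8, 1)
= 8 * 8 * 8 * 8 * exp(8, 0)
= 8 * 8 * 8 * 8 * 1
= 4096

4096


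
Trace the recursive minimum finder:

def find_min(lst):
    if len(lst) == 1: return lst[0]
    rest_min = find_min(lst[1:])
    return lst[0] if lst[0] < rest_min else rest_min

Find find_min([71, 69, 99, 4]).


find_min([71, 69, 99, 4]): compare 71 with find_min([69, 99, 4])
find_min([69, 99, 4]): compare 69 with find_min([99, 4])
find_min([99, 4]): compare 99 with find_min([4])
find_min([4]) = 4  (base case)
Compare 99 with 4 -> 4
Compare 69 with 4 -> 4
Compare 71 with 4 -> 4

4


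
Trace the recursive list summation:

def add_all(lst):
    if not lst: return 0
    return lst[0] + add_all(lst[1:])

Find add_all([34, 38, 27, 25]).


add_all([34, 38, 27, 25]) = 34 + add_all([38, 27, 25])
add_all([38, 27, 25]) = 38 + add_all([27, 25])
add_all([27, 25]) = 27 + add_all([25])
add_all([25]) = 25 + add_all([])
add_all([]) = 0  (base case)
Total: 34 + 38 + 27 + 25 + 0 = 124

124


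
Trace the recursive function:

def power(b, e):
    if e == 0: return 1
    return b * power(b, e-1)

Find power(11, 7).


power(11, 7)
= 11 * power(11, 6)
= 11 * 11 * power(11, 5)
= 11 * 11 * 11 * power(11, 4)
= 11 * 11 * 11 * 11 * power(11, 3)
= 11 * 11 * 11 * 11 * 11 * power(11, 2)
= 11 * 11 * 11 * 11 * 11 * 11 * power(11, 1)
= 11 * 11 * 11 * 11 * 11 * 11 * 11 * power(11, 0)
= 11 * 11 * 11 * 11 * 11 * 11 * 11 * 1
= 19487171

19487171


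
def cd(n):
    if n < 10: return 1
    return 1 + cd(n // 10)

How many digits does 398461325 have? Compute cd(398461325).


cd(398461325) = 1 + cd(39846132)
cd(39846132) = 1 + cd(3984613)
cd(3984613) = 1 + cd(398461)
cd(398461) = 1 + cd(39846)
cd(39846) = 1 + cd(3984)
cd(3984) = 1 + cd(398)
cd(398) = 1 + cd(39)
cd(39) = 1 + cd(3)
cd(3) = 1  (base case: 3 < 10)
Unwinding: 1 + 1 + 1 + 1 + 1 + 1 + 1 + 1 + 1 = 9

9


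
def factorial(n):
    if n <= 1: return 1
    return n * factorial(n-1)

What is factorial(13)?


factorial(13)
= 13 * factorial(12)
= 13 * 12 * factorial(11)
= 13 * 12 * 11 * factorial(10)
= 13 * 12 * 11 * 10 * factorial(9)
= 13 * 12 * 11 * 10 * 9 * factorial(8)
= 13 * 12 * 11 * 10 * 9 * 8 * factorial(7)
= 13 * 12 * 11 * 10 * 9 * 8 * 7 * factorial(6)
= 13 * 12 * 11 * 10 * 9 * 8 * 7 * 6 * factorial(5)
= 13 * 12 * 11 * 10 * 9 * 8 * 7 * 6 * 5 * factorial(4)
= 13 * 12 * 11 * 10 * 9 * 8 * 7 * 6 * 5 * 4 * factorial(3)
= 13 * 12 * 11 * 10 * 9 * 8 * 7 * 6 * 5 * 4 * 3 * factorial(2)
= 13 * 12 * 11 * 10 * 9 * 8 * 7 * 6 * 5 * 4 * 3 * 2 * factorial(1)
= 13 * 12 * 11 * 10 * 9 * 8 * 7 * 6 * 5 * 4 * 3 * 2 * 1
= 6227020800

6227020800


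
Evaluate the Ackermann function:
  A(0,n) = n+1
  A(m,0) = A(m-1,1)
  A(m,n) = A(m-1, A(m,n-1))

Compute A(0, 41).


A(0, 41) = 42
Result: A(0, 41) = 42

42


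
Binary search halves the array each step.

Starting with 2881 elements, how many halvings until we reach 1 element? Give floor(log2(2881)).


2881 / 2 = 1440
1440 / 2 = 720
720 / 2 = 360
360 / 2 = 180
180 / 2 = 90
90 / 2 = 45
45 / 2 = 22
22 / 2 = 11
11 / 2 = 5
5 / 2 = 2
2 / 2 = 1
Reached 1 after 11 halvings

11


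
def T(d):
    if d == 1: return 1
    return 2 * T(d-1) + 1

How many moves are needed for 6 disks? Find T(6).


T(6) = 2 * T(5) + 1
T(5) = 2 * T(4) + 1
T(4) = 2 * T(3) + 1
T(3) = 2 * T(2) + 1
T(2) = 2 * T(1) + 1
T(1) = 1  (base case)
T(2) = 2 * 1 + 1 = 3
T(3) = 2 * 3 + 1 = 7
T(4) = 2 * 7 + 1 = 15
T(5) = 2 * 15 + 1 = 31
T(6) = 2 * 31 + 1 = 63

63


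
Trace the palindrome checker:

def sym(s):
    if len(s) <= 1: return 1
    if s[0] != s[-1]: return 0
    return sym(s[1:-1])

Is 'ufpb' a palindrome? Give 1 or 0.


sym('ufpb'): s[0]='u' != s[-1]='b' -> return 0
Result: 0 (not a palindrome)

0


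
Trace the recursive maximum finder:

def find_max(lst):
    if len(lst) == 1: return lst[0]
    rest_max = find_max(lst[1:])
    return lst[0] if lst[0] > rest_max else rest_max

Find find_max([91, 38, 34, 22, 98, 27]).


find_max([91, 38, 34, 22, 98, 27]): compare 91 with find_max([38, 34, 22, 98, 27])
find_max([38, 34, 22, 98, 27]): compare 38 with find_max([34, 22, 98, 27])
find_max([34, 22, 98, 27]): compare 34 with find_max([22, 98, 27])
find_max([22, 98, 27]): compare 22 with find_max([98, 27])
find_max([98, 27]): compare 98 with find_max([27])
find_max([27]) = 27  (base case)
Compare 98 with 27 -> 98
Compare 22 with 98 -> 98
Compare 34 with 98 -> 98
Compare 38 with 98 -> 98
Compare 91 with 98 -> 98

98


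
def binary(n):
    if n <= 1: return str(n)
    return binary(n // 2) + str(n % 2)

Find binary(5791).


binary(5791) = binary(2895) + '1'
binary(2895) = binary(1447) + '1'
binary(1447) = binary(723) + '1'
binary(723) = binary(361) + '1'
binary(361) = binary(180) + '1'
binary(180) = binary(90) + '0'
binary(90) = binary(45) + '0'
binary(45) = binary(22) + '1'
binary(22) = binary(11) + '0'
binary(11) = binary(5) + '1'
binary(5) = binary(2) + '1'
binary(2) = binary(1) + '0'
binary(1) = '1'  (base case)
Concatenating: '1' + '0' + '1' + '1' + '0' + '1' + '0' + '0' + '1' + '1' + '1' + '1' + '1' = '1011010011111'

1011010011111


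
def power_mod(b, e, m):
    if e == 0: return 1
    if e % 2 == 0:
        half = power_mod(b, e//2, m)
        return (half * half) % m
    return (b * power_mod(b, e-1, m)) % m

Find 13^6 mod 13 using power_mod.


power_mod(13, 6, 13): e is even, compute power_mod(13, 3, 13)
  power_mod(13, 3, 13): e is odd, compute power_mod(13, 2, 13)
    power_mod(13, 2, 13): e is even, compute power_mod(13, 1, 13)
      power_mod(13, 1, 13): e is odd, compute power_mod(13, 0, 13)
        power_mod(13, 0, 13) = 1
      (13 * 1) % 13 = 0
    half=0, (0*0) % 13 = 0
  (13 * 0) % 13 = 0
half=0, (0*0) % 13 = 0

0


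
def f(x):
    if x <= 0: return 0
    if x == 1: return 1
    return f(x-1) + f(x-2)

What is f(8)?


Computing f(8) bottom-up:
f(0) = 0
f(1) = 1
f(2) = f(1) + f(0) = 1 + 0 = 1
f(3) = f(2) + f(1) = 1 + 1 = 2
f(4) = f(3) + f(2) = 2 + 1 = 3
f(5) = f(4) + f(3) = 3 + 2 = 5
f(6) = f(5) + f(4) = 5 + 3 = 8
f(7) = f(6) + f(5) = 8 + 5 = 13
f(8) = f(7) + f(6) = 13 + 8 = 21

21


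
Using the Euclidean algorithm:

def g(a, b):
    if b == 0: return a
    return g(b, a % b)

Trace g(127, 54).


g(127, 54) = g(54, 19)
g(54, 19) = g(19, 16)
g(19, 16) = g(16, 3)
g(16, 3) = g(3, 1)
g(3, 1) = g(1, 0)
g(1, 0) = 1  (base case)

1


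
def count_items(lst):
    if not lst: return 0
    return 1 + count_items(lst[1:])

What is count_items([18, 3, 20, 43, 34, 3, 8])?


count_items([18, 3, 20, 43, 34, 3, 8]) = 1 + count_items([3, 20, 43, 34, 3, 8])
count_items([3, 20, 43, 34, 3, 8]) = 1 + count_items([20, 43, 34, 3, 8])
count_items([20, 43, 34, 3, 8]) = 1 + count_items([43, 34, 3, 8])
count_items([43, 34, 3, 8]) = 1 + count_items([34, 3, 8])
count_items([34, 3, 8]) = 1 + count_items([3, 8])
count_items([3, 8]) = 1 + count_items([8])
count_items([8]) = 1 + count_items([])
count_items([]) = 0  (base case)
Unwinding: 1 + 1 + 1 + 1 + 1 + 1 + 1 + 0 = 7

7


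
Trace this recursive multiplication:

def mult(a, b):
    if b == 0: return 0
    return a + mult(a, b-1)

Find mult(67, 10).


mult(67, 10) = 67 + mult(67, 9)
mult(67, 9) = 67 + mult(67, 8)
mult(67, 8) = 67 + mult(67, 7)
mult(67, 7) = 67 + mult(67, 6)
mult(67, 6) = 67 + mult(67, 5)
mult(67, 5) = 67 + mult(67, 4)
mult(67, 4) = 67 + mult(67, 3)
mult(67, 3) = 67 + mult(67, 2)
mult(67, 2) = 67 + mult(67, 1)
mult(67, 1) = 67 + mult(67, 0)
mult(67, 0) = 0  (base case)
Total: 67 + 67 + 67 + 67 + 67 + 67 + 67 + 67 + 67 + 67 + 0 = 670

670


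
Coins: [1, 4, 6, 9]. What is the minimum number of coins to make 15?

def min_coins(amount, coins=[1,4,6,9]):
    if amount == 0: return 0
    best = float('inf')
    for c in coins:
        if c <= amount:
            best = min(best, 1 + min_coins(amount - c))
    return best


Building up with DP:
min_coins(0) = 0
min_coins(1) = min(1+min_coins(0)=1+0=1) = 1
min_coins(2) = min(1+min_coins(1)=1+1=2) = 2
min_coins(3) = min(1+min_coins(2)=1+2=3) = 3
min_coins(4) = min(1+min_coins(3)=1+3=4, 1+min_coins(0)=1+0=1) = 1
min_coins(5) = min(1+min_coins(4)=1+1=2, 1+min_coins(1)=1+1=2) = 2
min_coins(6) = min(1+min_coins(5)=1+2=3, 1+min_coins(2)=1+2=3, 1+min_coins(0)=1+0=1) = 1
min_coins(7) = min(1+min_coins(6)=1+1=2, 1+min_coins(3)=1+3=4, 1+min_coins(1)=1+1=2) = 2
min_coins(8) = min(1+min_coins(7)=1+2=3, 1+min_coins(4)=1+1=2, 1+min_coins(2)=1+2=3) = 2
min_coins(9) = min(1+min_coins(8)=1+2=3, 1+min_coins(5)=1+2=3, 1+min_coins(3)=1+3=4, 1+min_coins(0)=1+0=1) = 1
min_coins(10) = min(1+min_coins(9)=1+1=2, 1+min_coins(6)=1+1=2, 1+min_coins(4)=1+1=2, 1+min_coins(1)=1+1=2) = 2
min_coins(11) = min(1+min_coins(10)=1+2=3, 1+min_coins(7)=1+2=3, 1+min_coins(5)=1+2=3, 1+min_coins(2)=1+2=3) = 3
min_coins(12) = min(1+min_coins(11)=1+3=4, 1+min_coins(8)=1+2=3, 1+min_coins(6)=1+1=2, 1+min_coins(3)=1+3=4) = 2
min_coins(13) = min(1+min_coins(12)=1+2=3, 1+min_coins(9)=1+1=2, 1+min_coins(7)=1+2=3, 1+min_coins(4)=1+1=2) = 2
min_coins(14) = min(1+min_coins(13)=1+2=3, 1+min_coins(10)=1+2=3, 1+min_coins(8)=1+2=3, 1+min_coins(5)=1+2=3) = 3
min_coins(15) = min(1+min_coins(14)=1+3=4, 1+min_coins(11)=1+3=4, 1+min_coins(9)=1+1=2, 1+min_coins(6)=1+1=2) = 2

2


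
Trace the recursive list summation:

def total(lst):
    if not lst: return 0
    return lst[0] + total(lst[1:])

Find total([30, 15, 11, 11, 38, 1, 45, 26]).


total([30, 15, 11, 11, 38, 1, 45, 26]) = 30 + total([15, 11, 11, 38, 1, 45, 26])
total([15, 11, 11, 38, 1, 45, 26]) = 15 + total([11, 11, 38, 1, 45, 26])
total([11, 11, 38, 1, 45, 26]) = 11 + total([11, 38, 1, 45, 26])
total([11, 38, 1, 45, 26]) = 11 + total([38, 1, 45, 26])
total([38, 1, 45, 26]) = 38 + total([1, 45, 26])
total([1, 45, 26]) = 1 + total([45, 26])
total([45, 26]) = 45 + total([26])
total([26]) = 26 + total([])
total([]) = 0  (base case)
Total: 30 + 15 + 11 + 11 + 38 + 1 + 45 + 26 + 0 = 177

177


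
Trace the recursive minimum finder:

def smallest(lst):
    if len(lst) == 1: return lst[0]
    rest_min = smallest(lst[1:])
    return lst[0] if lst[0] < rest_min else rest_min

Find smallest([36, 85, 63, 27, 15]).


smallest([36, 85, 63, 27, 15]): compare 36 with smallest([85, 63, 27, 15])
smallest([85, 63, 27, 15]): compare 85 with smallest([63, 27, 15])
smallest([63, 27, 15]): compare 63 with smallest([27, 15])
smallest([27, 15]): compare 27 with smallest([15])
smallest([15]) = 15  (base case)
Compare 27 with 15 -> 15
Compare 63 with 15 -> 15
Compare 85 with 15 -> 15
Compare 36 with 15 -> 15

15


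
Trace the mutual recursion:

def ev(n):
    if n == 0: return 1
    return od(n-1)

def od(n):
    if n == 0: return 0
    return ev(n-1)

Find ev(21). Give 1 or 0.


ev(21) = od(20)
od(20) = ev(19)
ev(19) = od(18)
od(18) = ev(17)
ev(17) = od(16)
od(16) = ev(15)
ev(15) = od(14)
od(14) = ev(13)
ev(13) = od(12)
od(12) = ev(11)
ev(11) = od(10)
od(10) = ev(9)
ev(9) = od(8)
od(8) = ev(7)
ev(7) = od(6)
od(6) = ev(5)
ev(5) = od(4)
od(4) = ev(3)
ev(3) = od(2)
od(2) = ev(1)
ev(1) = od(0)
od(0) = 0  (base case)
Result: 0

0


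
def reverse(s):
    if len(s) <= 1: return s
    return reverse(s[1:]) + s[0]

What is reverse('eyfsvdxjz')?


reverse('eyfsvdxjz') = reverse('yfsvdxjz') + 'e'
reverse('yfsvdxjz') = reverse('fsvdxjz') + 'y'
reverse('fsvdxjz') = reverse('svdxjz') + 'f'
reverse('svdxjz') = reverse('vdxjz') + 's'
reverse('vdxjz') = reverse('dxjz') + 'v'
reverse('dxjz') = reverse('xjz') + 'd'
reverse('xjz') = reverse('jz') + 'x'
reverse('jz') = reverse('z') + 'j'
reverse('z') = 'z'  (base case)
Concatenating: 'z' + 'j' + 'x' + 'd' + 'v' + 's' + 'f' + 'y' + 'e' = 'zjxdvsfye'

zjxdvsfye


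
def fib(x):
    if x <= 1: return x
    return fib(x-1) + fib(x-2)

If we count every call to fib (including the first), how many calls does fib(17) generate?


Let C(n) = total calls for fib(n)
C(0) = 1, C(1) = 1
C(2) = 1 + C(1) + C(0) = 1 + 1 + 1 = 3
C(3) = 1 + C(2) + C(1) = 1 + 3 + 1 = 5
C(4) = 1 + C(3) + C(2) = 1 + 5 + 3 = 9
C(5) = 1 + C(4) + C(3) = 1 + 9 + 5 = 15
C(6) = 1 + C(5) + C(4) = 1 + 15 + 9 = 25
C(7) = 1 + C(6) + C(5) = 1 + 25 + 15 = 41
C(8) = 1 + C(7) + C(6) = 1 + 41 + 25 = 67
C(9) = 1 + C(8) + C(7) = 1 + 67 + 41 = 109
C(10) = 1 + C(9) + C(8) = 1 + 109 + 67 = 177
C(11) = 1 + C(10) + C(9) = 1 + 177 + 109 = 287
C(12) = 1 + C(11) + C(10) = 1 + 287 + 177 = 465
C(13) = 1 + C(12) + C(11) = 1 + 465 + 287 = 753
C(14) = 1 + C(13) + C(12) = 1 + 753 + 465 = 1219
C(15) = 1 + C(14) + C(13) = 1 + 1219 + 753 = 1973
C(16) = 1 + C(15) + C(14) = 1 + 1973 + 1219 = 3193
C(17) = 1 + C(16) + C(15) = 1 + 3193 + 1973 = 5167

5167


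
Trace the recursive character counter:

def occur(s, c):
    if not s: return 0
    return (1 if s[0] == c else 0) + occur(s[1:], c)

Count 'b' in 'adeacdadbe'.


s[0]='a' != 'b' -> 0
s[0]='d' != 'b' -> 0
s[0]='e' != 'b' -> 0
s[0]='a' != 'b' -> 0
s[0]='c' != 'b' -> 0
s[0]='d' != 'b' -> 0
s[0]='a' != 'b' -> 0
s[0]='d' != 'b' -> 0
s[0]='b' == 'b' -> 1
s[0]='e' != 'b' -> 0
Sum: 0 + 0 + 0 + 0 + 0 + 0 + 0 + 0 + 1 + 0 = 1

1


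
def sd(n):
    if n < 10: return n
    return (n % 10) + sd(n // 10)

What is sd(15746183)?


sd(15746183) = 3 + sd(1574618)
sd(1574618) = 8 + sd(157461)
sd(157461) = 1 + sd(15746)
sd(15746) = 6 + sd(1574)
sd(1574) = 4 + sd(157)
sd(157) = 7 + sd(15)
sd(15) = 5 + sd(1)
sd(1) = 1  (base case)
Total: 3 + 8 + 1 + 6 + 4 + 7 + 5 + 1 = 35

35


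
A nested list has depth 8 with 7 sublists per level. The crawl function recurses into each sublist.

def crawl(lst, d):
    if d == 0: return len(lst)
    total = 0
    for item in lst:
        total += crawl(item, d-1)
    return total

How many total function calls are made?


At depth 0 (root): 1 call
At depth 1: each of 1 parents calls crawl on 7 children = 7 calls
At depth 2: each of 7 parents calls crawl on 7 children = 49 calls
At depth 3: each of 49 parents calls crawl on 7 children = 343 calls
At depth 4: each of 343 parents calls crawl on 7 children = 2401 calls
At depth 5: each of 2401 parents calls crawl on 7 children = 16807 calls
At depth 6: each of 16807 parents calls crawl on 7 children = 117649 calls
At depth 7: each of 117649 parents calls crawl on 7 children = 823543 calls
At depth 8: each of 823543 parents calls crawl on 7 children = 5764801 calls
Total: 1 + 7 + 49 + 343 + 2401 + 16807 + 117649 + 823543 + 5764801 = 6725601

6725601


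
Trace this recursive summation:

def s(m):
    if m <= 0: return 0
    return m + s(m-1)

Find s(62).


s(62)
= 62 + 61 + 60 + 59 + 58 + 57 + 56 + 55 + 54 + 53 + 52 + 51 + 50 + 49 + 48 + 47 + 46 + 45 + 44 + 43 + 42 + 41 + 40 + 39 + 38 + 37 + 36 + 35 + 34 + 33 + 32 + 31 + 30 + 29 + 28 + 27 + 26 + 25 + 24 + 23 + 22 + 21 + 20 + 19 + 18 + 17 + 16 + 15 + 14 + 13 + 12 + 11 + 10 + 9 + 8 + 7 + 6 + 5 + 4 + 3 + 2 + 1 + s(0)
= 62 + 61 + 60 + 59 + 58 + 57 + 56 + 55 + 54 + 53 + 52 + 51 + 50 + 49 + 48 + 47 + 46 + 45 + 44 + 43 + 42 + 41 + 40 + 39 + 38 + 37 + 36 + 35 + 34 + 33 + 32 + 31 + 30 + 29 + 28 + 27 + 26 + 25 + 24 + 23 + 22 + 21 + 20 + 19 + 18 + 17 + 16 + 15 + 14 + 13 + 12 + 11 + 10 + 9 + 8 + 7 + 6 + 5 + 4 + 3 + 2 + 1 + 0
= 1953

1953


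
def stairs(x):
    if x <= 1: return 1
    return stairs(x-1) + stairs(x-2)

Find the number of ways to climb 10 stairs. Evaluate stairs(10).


Building up from base cases:
stairs(0) = 1
stairs(1) = 1
stairs(2) = stairs(1) + stairs(0) = 1 + 1 = 2
stairs(3) = stairs(2) + stairs(1) = 2 + 1 = 3
stairs(4) = stairs(3) + stairs(2) = 3 + 2 = 5
stairs(5) = stairs(4) + stairs(3) = 5 + 3 = 8
stairs(6) = stairs(5) + stairs(4) = 8 + 5 = 13
stairs(7) = stairs(6) + stairs(5) = 13 + 8 = 21
stairs(8) = stairs(7) + stairs(6) = 21 + 13 = 34
stairs(9) = stairs(8) + stairs(7) = 34 + 21 = 55
stairs(10) = stairs(9) + stairs(8) = 55 + 34 = 89

89


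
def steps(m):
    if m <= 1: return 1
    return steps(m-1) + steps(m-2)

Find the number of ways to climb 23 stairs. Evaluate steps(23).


Building up from base cases:
steps(0) = 1
steps(1) = 1
steps(2) = steps(1) + steps(0) = 1 + 1 = 2
steps(3) = steps(2) + steps(1) = 2 + 1 = 3
steps(4) = steps(3) + steps(2) = 3 + 2 = 5
steps(5) = steps(4) + steps(3) = 5 + 3 = 8
steps(6) = steps(5) + steps(4) = 8 + 5 = 13
steps(7) = steps(6) + steps(5) = 13 + 8 = 21
steps(8) = steps(7) + steps(6) = 21 + 13 = 34
steps(9) = steps(8) + steps(7) = 34 + 21 = 55
steps(10) = steps(9) + steps(8) = 55 + 34 = 89
steps(11) = steps(10) + steps(9) = 89 + 55 = 144
steps(12) = steps(11) + steps(10) = 144 + 89 = 233
steps(13) = steps(12) + steps(11) = 233 + 144 = 377
steps(14) = steps(13) + steps(12) = 377 + 233 = 610
steps(15) = steps(14) + steps(13) = 610 + 377 = 987
steps(16) = steps(15) + steps(14) = 987 + 610 = 1597
steps(17) = steps(16) + steps(15) = 1597 + 987 = 2584
steps(18) = steps(17) + steps(16) = 2584 + 1597 = 4181
steps(19) = steps(18) + steps(17) = 4181 + 2584 = 6765
steps(20) = steps(19) + steps(18) = 6765 + 4181 = 10946
steps(21) = steps(20) + steps(19) = 10946 + 6765 = 17711
steps(22) = steps(21) + steps(20) = 17711 + 10946 = 28657
steps(23) = steps(22) + steps(21) = 28657 + 17711 = 46368

46368


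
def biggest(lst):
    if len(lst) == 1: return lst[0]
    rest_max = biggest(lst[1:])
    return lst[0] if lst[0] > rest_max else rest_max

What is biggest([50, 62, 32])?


biggest([50, 62, 32]): compare 50 with biggest([62, 32])
biggest([62, 32]): compare 62 with biggest([32])
biggest([32]) = 32  (base case)
Compare 62 with 32 -> 62
Compare 50 with 62 -> 62

62


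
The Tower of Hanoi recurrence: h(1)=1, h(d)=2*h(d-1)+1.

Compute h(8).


h(8) = 2 * h(7) + 1
h(7) = 2 * h(6) + 1
h(6) = 2 * h(5) + 1
h(5) = 2 * h(4) + 1
h(4) = 2 * h(3) + 1
h(3) = 2 * h(2) + 1
h(2) = 2 * h(1) + 1
h(1) = 1  (base case)
h(2) = 2 * 1 + 1 = 3
h(3) = 2 * 3 + 1 = 7
h(4) = 2 * 7 + 1 = 15
h(5) = 2 * 15 + 1 = 31
h(6) = 2 * 31 + 1 = 63
h(7) = 2 * 63 + 1 = 127
h(8) = 2 * 127 + 1 = 255

255


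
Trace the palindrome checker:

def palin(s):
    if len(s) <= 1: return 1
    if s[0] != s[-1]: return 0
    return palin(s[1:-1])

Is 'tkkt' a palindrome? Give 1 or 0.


palin('tkkt'): s[0]='t' == s[-1]='t' -> check palin('kk')
palin('kk'): s[0]='k' == s[-1]='k' -> check palin('')
palin(''): len <= 1 -> return 1  (base case)
Result: 1 (palindrome)

1


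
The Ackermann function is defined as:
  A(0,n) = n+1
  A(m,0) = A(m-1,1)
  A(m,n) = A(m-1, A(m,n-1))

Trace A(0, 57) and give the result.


A(0, 57) = 58
Result: A(0, 57) = 58

58


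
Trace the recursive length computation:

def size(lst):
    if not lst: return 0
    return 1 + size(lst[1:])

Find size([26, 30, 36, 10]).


size([26, 30, 36, 10]) = 1 + size([30, 36, 10])
size([30, 36, 10]) = 1 + size([36, 10])
size([36, 10]) = 1 + size([10])
size([10]) = 1 + size([])
size([]) = 0  (base case)
Unwinding: 1 + 1 + 1 + 1 + 0 = 4

4


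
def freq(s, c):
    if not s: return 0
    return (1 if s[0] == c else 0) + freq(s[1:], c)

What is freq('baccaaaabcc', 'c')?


s[0]='b' != 'c' -> 0
s[0]='a' != 'c' -> 0
s[0]='c' == 'c' -> 1
s[0]='c' == 'c' -> 1
s[0]='a' != 'c' -> 0
s[0]='a' != 'c' -> 0
s[0]='a' != 'c' -> 0
s[0]='a' != 'c' -> 0
s[0]='b' != 'c' -> 0
s[0]='c' == 'c' -> 1
s[0]='c' == 'c' -> 1
Sum: 0 + 0 + 1 + 1 + 0 + 0 + 0 + 0 + 0 + 1 + 1 = 4

4


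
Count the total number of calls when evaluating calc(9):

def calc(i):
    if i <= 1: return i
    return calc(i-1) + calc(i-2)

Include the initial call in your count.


Let C(n) = total calls for calc(n)
C(0) = 1, C(1) = 1
C(2) = 1 + C(1) + C(0) = 1 + 1 + 1 = 3
C(3) = 1 + C(2) + C(1) = 1 + 3 + 1 = 5
C(4) = 1 + C(3) + C(2) = 1 + 5 + 3 = 9
C(5) = 1 + C(4) + C(3) = 1 + 9 + 5 = 15
C(6) = 1 + C(5) + C(4) = 1 + 15 + 9 = 25
C(7) = 1 + C(6) + C(5) = 1 + 25 + 15 = 41
C(8) = 1 + C(7) + C(6) = 1 + 41 + 25 = 67
C(9) = 1 + C(8) + C(7) = 1 + 67 + 41 = 109

109


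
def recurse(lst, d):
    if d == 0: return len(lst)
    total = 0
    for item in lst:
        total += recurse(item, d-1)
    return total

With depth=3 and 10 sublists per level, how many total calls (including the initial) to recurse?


At depth 0 (root): 1 call
At depth 1: each of 1 parents calls recurse on 10 children = 10 calls
At depth 2: each of 10 parents calls recurse on 10 children = 100 calls
At depth 3: each of 100 parents calls recurse on 10 children = 1000 calls
Total: 1 + 10 + 100 + 1000 = 1111

1111
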